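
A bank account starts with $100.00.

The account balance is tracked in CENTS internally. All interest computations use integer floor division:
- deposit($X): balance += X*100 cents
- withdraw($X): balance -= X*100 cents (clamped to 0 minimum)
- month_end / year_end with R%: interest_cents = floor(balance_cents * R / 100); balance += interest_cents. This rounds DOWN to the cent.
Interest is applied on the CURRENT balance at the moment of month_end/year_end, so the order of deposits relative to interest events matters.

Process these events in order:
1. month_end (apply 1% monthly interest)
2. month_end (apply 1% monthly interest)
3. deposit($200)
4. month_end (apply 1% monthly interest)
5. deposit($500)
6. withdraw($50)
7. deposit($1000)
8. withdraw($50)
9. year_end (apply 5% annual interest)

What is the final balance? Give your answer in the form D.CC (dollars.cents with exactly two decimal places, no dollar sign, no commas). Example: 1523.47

After 1 (month_end (apply 1% monthly interest)): balance=$101.00 total_interest=$1.00
After 2 (month_end (apply 1% monthly interest)): balance=$102.01 total_interest=$2.01
After 3 (deposit($200)): balance=$302.01 total_interest=$2.01
After 4 (month_end (apply 1% monthly interest)): balance=$305.03 total_interest=$5.03
After 5 (deposit($500)): balance=$805.03 total_interest=$5.03
After 6 (withdraw($50)): balance=$755.03 total_interest=$5.03
After 7 (deposit($1000)): balance=$1755.03 total_interest=$5.03
After 8 (withdraw($50)): balance=$1705.03 total_interest=$5.03
After 9 (year_end (apply 5% annual interest)): balance=$1790.28 total_interest=$90.28

Answer: 1790.28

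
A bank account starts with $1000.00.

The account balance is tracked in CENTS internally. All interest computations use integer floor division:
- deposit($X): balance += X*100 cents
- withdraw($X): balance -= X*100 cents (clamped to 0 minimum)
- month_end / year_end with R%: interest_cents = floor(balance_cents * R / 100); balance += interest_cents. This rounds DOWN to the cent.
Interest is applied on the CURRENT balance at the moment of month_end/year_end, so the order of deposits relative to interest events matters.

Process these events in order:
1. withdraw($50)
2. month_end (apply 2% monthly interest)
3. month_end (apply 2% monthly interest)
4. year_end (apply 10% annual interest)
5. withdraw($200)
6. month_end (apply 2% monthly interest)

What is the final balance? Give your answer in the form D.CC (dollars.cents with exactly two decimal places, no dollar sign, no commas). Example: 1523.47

After 1 (withdraw($50)): balance=$950.00 total_interest=$0.00
After 2 (month_end (apply 2% monthly interest)): balance=$969.00 total_interest=$19.00
After 3 (month_end (apply 2% monthly interest)): balance=$988.38 total_interest=$38.38
After 4 (year_end (apply 10% annual interest)): balance=$1087.21 total_interest=$137.21
After 5 (withdraw($200)): balance=$887.21 total_interest=$137.21
After 6 (month_end (apply 2% monthly interest)): balance=$904.95 total_interest=$154.95

Answer: 904.95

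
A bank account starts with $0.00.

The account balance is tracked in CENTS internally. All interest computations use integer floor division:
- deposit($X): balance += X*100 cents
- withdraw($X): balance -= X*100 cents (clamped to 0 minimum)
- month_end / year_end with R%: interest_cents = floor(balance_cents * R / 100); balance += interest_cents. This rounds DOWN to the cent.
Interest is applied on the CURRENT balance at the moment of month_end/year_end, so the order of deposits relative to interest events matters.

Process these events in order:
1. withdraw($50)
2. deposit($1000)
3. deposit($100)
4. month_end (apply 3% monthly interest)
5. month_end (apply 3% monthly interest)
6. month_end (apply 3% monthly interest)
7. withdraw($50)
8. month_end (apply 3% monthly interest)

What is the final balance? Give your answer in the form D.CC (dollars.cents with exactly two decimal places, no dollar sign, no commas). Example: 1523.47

Answer: 1186.54

Derivation:
After 1 (withdraw($50)): balance=$0.00 total_interest=$0.00
After 2 (deposit($1000)): balance=$1000.00 total_interest=$0.00
After 3 (deposit($100)): balance=$1100.00 total_interest=$0.00
After 4 (month_end (apply 3% monthly interest)): balance=$1133.00 total_interest=$33.00
After 5 (month_end (apply 3% monthly interest)): balance=$1166.99 total_interest=$66.99
After 6 (month_end (apply 3% monthly interest)): balance=$1201.99 total_interest=$101.99
After 7 (withdraw($50)): balance=$1151.99 total_interest=$101.99
After 8 (month_end (apply 3% monthly interest)): balance=$1186.54 total_interest=$136.54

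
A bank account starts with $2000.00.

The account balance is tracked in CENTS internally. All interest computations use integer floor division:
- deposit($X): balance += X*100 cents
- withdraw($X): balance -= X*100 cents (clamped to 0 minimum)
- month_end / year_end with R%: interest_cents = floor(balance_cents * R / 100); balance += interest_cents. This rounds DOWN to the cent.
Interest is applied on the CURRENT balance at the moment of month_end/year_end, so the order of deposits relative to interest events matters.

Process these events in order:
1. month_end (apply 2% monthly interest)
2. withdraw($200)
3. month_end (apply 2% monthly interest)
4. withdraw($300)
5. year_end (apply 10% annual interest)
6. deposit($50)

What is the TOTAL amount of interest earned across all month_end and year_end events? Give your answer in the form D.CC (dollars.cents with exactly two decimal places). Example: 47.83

Answer: 234.48

Derivation:
After 1 (month_end (apply 2% monthly interest)): balance=$2040.00 total_interest=$40.00
After 2 (withdraw($200)): balance=$1840.00 total_interest=$40.00
After 3 (month_end (apply 2% monthly interest)): balance=$1876.80 total_interest=$76.80
After 4 (withdraw($300)): balance=$1576.80 total_interest=$76.80
After 5 (year_end (apply 10% annual interest)): balance=$1734.48 total_interest=$234.48
After 6 (deposit($50)): balance=$1784.48 total_interest=$234.48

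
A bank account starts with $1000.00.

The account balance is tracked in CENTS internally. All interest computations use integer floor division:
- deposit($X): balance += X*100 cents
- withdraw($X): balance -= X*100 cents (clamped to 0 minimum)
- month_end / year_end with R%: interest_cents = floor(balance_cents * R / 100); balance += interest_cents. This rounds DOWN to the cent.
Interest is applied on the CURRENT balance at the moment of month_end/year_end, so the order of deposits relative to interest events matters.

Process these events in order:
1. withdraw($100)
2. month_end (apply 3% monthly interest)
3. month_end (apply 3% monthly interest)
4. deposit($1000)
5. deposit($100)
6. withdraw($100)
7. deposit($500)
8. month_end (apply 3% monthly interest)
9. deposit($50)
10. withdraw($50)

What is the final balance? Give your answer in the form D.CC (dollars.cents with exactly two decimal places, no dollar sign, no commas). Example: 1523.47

After 1 (withdraw($100)): balance=$900.00 total_interest=$0.00
After 2 (month_end (apply 3% monthly interest)): balance=$927.00 total_interest=$27.00
After 3 (month_end (apply 3% monthly interest)): balance=$954.81 total_interest=$54.81
After 4 (deposit($1000)): balance=$1954.81 total_interest=$54.81
After 5 (deposit($100)): balance=$2054.81 total_interest=$54.81
After 6 (withdraw($100)): balance=$1954.81 total_interest=$54.81
After 7 (deposit($500)): balance=$2454.81 total_interest=$54.81
After 8 (month_end (apply 3% monthly interest)): balance=$2528.45 total_interest=$128.45
After 9 (deposit($50)): balance=$2578.45 total_interest=$128.45
After 10 (withdraw($50)): balance=$2528.45 total_interest=$128.45

Answer: 2528.45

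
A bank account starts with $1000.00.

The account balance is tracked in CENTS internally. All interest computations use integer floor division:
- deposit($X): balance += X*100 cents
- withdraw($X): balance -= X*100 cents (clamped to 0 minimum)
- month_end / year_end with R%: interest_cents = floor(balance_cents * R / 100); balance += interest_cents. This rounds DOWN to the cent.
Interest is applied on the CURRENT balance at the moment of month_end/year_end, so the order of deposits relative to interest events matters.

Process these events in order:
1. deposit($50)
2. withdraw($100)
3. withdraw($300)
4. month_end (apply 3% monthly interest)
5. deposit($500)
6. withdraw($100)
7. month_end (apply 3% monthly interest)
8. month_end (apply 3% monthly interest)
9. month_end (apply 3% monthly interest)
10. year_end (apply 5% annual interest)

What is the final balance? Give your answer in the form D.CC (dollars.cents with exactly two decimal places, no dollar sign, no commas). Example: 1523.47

After 1 (deposit($50)): balance=$1050.00 total_interest=$0.00
After 2 (withdraw($100)): balance=$950.00 total_interest=$0.00
After 3 (withdraw($300)): balance=$650.00 total_interest=$0.00
After 4 (month_end (apply 3% monthly interest)): balance=$669.50 total_interest=$19.50
After 5 (deposit($500)): balance=$1169.50 total_interest=$19.50
After 6 (withdraw($100)): balance=$1069.50 total_interest=$19.50
After 7 (month_end (apply 3% monthly interest)): balance=$1101.58 total_interest=$51.58
After 8 (month_end (apply 3% monthly interest)): balance=$1134.62 total_interest=$84.62
After 9 (month_end (apply 3% monthly interest)): balance=$1168.65 total_interest=$118.65
After 10 (year_end (apply 5% annual interest)): balance=$1227.08 total_interest=$177.08

Answer: 1227.08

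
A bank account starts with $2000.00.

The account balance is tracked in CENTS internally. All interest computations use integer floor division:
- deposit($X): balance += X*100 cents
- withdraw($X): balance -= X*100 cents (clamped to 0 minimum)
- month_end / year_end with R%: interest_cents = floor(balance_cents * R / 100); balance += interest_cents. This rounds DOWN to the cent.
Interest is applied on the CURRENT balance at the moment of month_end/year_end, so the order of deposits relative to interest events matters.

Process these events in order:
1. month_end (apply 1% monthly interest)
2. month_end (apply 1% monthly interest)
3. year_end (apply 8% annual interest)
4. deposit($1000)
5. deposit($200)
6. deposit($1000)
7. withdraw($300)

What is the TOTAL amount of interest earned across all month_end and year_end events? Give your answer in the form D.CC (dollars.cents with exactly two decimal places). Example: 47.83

After 1 (month_end (apply 1% monthly interest)): balance=$2020.00 total_interest=$20.00
After 2 (month_end (apply 1% monthly interest)): balance=$2040.20 total_interest=$40.20
After 3 (year_end (apply 8% annual interest)): balance=$2203.41 total_interest=$203.41
After 4 (deposit($1000)): balance=$3203.41 total_interest=$203.41
After 5 (deposit($200)): balance=$3403.41 total_interest=$203.41
After 6 (deposit($1000)): balance=$4403.41 total_interest=$203.41
After 7 (withdraw($300)): balance=$4103.41 total_interest=$203.41

Answer: 203.41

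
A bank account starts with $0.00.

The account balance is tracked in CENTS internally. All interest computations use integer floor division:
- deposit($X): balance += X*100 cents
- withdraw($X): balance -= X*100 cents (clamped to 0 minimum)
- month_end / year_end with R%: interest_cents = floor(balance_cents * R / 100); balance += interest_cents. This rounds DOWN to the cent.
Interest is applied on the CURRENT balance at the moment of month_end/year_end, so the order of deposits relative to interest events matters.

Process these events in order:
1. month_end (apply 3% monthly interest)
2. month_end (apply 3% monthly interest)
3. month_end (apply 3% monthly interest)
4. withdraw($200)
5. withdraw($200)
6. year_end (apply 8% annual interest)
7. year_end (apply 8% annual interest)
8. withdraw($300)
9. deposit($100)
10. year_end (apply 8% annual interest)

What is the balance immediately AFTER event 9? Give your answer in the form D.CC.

After 1 (month_end (apply 3% monthly interest)): balance=$0.00 total_interest=$0.00
After 2 (month_end (apply 3% monthly interest)): balance=$0.00 total_interest=$0.00
After 3 (month_end (apply 3% monthly interest)): balance=$0.00 total_interest=$0.00
After 4 (withdraw($200)): balance=$0.00 total_interest=$0.00
After 5 (withdraw($200)): balance=$0.00 total_interest=$0.00
After 6 (year_end (apply 8% annual interest)): balance=$0.00 total_interest=$0.00
After 7 (year_end (apply 8% annual interest)): balance=$0.00 total_interest=$0.00
After 8 (withdraw($300)): balance=$0.00 total_interest=$0.00
After 9 (deposit($100)): balance=$100.00 total_interest=$0.00

Answer: 100.00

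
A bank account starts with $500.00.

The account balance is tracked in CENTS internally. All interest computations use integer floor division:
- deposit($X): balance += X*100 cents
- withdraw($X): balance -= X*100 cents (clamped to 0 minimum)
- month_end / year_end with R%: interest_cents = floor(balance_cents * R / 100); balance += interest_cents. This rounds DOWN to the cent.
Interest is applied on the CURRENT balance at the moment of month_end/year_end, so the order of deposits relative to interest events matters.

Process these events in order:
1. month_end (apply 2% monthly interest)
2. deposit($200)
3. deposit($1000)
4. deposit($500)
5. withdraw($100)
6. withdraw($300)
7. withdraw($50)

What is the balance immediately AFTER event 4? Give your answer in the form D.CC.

Answer: 2210.00

Derivation:
After 1 (month_end (apply 2% monthly interest)): balance=$510.00 total_interest=$10.00
After 2 (deposit($200)): balance=$710.00 total_interest=$10.00
After 3 (deposit($1000)): balance=$1710.00 total_interest=$10.00
After 4 (deposit($500)): balance=$2210.00 total_interest=$10.00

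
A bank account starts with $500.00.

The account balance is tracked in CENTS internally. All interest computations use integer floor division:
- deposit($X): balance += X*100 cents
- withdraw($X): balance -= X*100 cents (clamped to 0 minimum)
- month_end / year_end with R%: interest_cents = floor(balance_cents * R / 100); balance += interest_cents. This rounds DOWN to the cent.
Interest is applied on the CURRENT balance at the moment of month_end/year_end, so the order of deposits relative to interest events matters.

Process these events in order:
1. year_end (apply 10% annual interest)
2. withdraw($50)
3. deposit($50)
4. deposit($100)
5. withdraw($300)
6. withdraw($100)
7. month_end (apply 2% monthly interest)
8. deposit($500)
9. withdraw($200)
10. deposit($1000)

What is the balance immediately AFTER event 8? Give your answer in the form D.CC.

Answer: 755.00

Derivation:
After 1 (year_end (apply 10% annual interest)): balance=$550.00 total_interest=$50.00
After 2 (withdraw($50)): balance=$500.00 total_interest=$50.00
After 3 (deposit($50)): balance=$550.00 total_interest=$50.00
After 4 (deposit($100)): balance=$650.00 total_interest=$50.00
After 5 (withdraw($300)): balance=$350.00 total_interest=$50.00
After 6 (withdraw($100)): balance=$250.00 total_interest=$50.00
After 7 (month_end (apply 2% monthly interest)): balance=$255.00 total_interest=$55.00
After 8 (deposit($500)): balance=$755.00 total_interest=$55.00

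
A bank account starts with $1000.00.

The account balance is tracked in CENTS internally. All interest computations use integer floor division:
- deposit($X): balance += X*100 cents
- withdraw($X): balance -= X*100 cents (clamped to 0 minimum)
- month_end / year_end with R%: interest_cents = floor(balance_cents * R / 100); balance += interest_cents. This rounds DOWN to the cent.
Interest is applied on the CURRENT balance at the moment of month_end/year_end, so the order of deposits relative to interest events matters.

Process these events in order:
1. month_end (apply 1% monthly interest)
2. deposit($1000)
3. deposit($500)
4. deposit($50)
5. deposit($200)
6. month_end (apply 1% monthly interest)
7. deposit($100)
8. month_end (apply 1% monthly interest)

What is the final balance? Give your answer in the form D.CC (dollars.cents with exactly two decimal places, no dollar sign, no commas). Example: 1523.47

After 1 (month_end (apply 1% monthly interest)): balance=$1010.00 total_interest=$10.00
After 2 (deposit($1000)): balance=$2010.00 total_interest=$10.00
After 3 (deposit($500)): balance=$2510.00 total_interest=$10.00
After 4 (deposit($50)): balance=$2560.00 total_interest=$10.00
After 5 (deposit($200)): balance=$2760.00 total_interest=$10.00
After 6 (month_end (apply 1% monthly interest)): balance=$2787.60 total_interest=$37.60
After 7 (deposit($100)): balance=$2887.60 total_interest=$37.60
After 8 (month_end (apply 1% monthly interest)): balance=$2916.47 total_interest=$66.47

Answer: 2916.47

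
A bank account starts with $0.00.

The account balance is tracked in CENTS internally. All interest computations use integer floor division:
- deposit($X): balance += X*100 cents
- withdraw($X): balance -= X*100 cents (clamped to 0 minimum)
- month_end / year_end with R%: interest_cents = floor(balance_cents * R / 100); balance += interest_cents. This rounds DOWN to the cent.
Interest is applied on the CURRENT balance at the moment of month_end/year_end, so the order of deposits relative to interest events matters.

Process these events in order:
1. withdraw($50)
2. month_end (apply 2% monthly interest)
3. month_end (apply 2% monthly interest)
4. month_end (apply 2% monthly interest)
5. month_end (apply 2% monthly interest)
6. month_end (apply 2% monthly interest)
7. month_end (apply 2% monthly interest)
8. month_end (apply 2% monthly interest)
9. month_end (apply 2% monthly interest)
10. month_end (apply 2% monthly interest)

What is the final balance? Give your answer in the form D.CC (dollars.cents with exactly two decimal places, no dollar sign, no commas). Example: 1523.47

After 1 (withdraw($50)): balance=$0.00 total_interest=$0.00
After 2 (month_end (apply 2% monthly interest)): balance=$0.00 total_interest=$0.00
After 3 (month_end (apply 2% monthly interest)): balance=$0.00 total_interest=$0.00
After 4 (month_end (apply 2% monthly interest)): balance=$0.00 total_interest=$0.00
After 5 (month_end (apply 2% monthly interest)): balance=$0.00 total_interest=$0.00
After 6 (month_end (apply 2% monthly interest)): balance=$0.00 total_interest=$0.00
After 7 (month_end (apply 2% monthly interest)): balance=$0.00 total_interest=$0.00
After 8 (month_end (apply 2% monthly interest)): balance=$0.00 total_interest=$0.00
After 9 (month_end (apply 2% monthly interest)): balance=$0.00 total_interest=$0.00
After 10 (month_end (apply 2% monthly interest)): balance=$0.00 total_interest=$0.00

Answer: 0.00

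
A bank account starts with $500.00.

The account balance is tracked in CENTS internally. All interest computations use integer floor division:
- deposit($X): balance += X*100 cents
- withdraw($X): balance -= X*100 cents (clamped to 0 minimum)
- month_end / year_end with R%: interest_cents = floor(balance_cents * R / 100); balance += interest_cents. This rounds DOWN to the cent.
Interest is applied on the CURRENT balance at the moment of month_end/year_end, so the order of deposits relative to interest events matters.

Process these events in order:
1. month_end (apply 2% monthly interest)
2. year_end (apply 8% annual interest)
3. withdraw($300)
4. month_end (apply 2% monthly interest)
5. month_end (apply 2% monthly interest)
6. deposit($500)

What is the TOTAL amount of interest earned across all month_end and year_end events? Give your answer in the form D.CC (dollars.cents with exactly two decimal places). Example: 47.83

After 1 (month_end (apply 2% monthly interest)): balance=$510.00 total_interest=$10.00
After 2 (year_end (apply 8% annual interest)): balance=$550.80 total_interest=$50.80
After 3 (withdraw($300)): balance=$250.80 total_interest=$50.80
After 4 (month_end (apply 2% monthly interest)): balance=$255.81 total_interest=$55.81
After 5 (month_end (apply 2% monthly interest)): balance=$260.92 total_interest=$60.92
After 6 (deposit($500)): balance=$760.92 total_interest=$60.92

Answer: 60.92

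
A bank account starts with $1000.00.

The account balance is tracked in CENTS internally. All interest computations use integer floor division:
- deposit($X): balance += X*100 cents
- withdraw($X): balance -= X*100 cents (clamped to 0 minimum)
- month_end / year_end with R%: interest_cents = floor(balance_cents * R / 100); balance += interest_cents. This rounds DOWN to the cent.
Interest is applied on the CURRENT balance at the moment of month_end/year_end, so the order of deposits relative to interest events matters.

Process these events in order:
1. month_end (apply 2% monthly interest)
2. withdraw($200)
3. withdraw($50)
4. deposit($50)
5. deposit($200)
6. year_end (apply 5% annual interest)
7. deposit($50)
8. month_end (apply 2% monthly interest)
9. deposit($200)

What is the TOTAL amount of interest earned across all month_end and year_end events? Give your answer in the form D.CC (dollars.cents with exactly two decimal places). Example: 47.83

After 1 (month_end (apply 2% monthly interest)): balance=$1020.00 total_interest=$20.00
After 2 (withdraw($200)): balance=$820.00 total_interest=$20.00
After 3 (withdraw($50)): balance=$770.00 total_interest=$20.00
After 4 (deposit($50)): balance=$820.00 total_interest=$20.00
After 5 (deposit($200)): balance=$1020.00 total_interest=$20.00
After 6 (year_end (apply 5% annual interest)): balance=$1071.00 total_interest=$71.00
After 7 (deposit($50)): balance=$1121.00 total_interest=$71.00
After 8 (month_end (apply 2% monthly interest)): balance=$1143.42 total_interest=$93.42
After 9 (deposit($200)): balance=$1343.42 total_interest=$93.42

Answer: 93.42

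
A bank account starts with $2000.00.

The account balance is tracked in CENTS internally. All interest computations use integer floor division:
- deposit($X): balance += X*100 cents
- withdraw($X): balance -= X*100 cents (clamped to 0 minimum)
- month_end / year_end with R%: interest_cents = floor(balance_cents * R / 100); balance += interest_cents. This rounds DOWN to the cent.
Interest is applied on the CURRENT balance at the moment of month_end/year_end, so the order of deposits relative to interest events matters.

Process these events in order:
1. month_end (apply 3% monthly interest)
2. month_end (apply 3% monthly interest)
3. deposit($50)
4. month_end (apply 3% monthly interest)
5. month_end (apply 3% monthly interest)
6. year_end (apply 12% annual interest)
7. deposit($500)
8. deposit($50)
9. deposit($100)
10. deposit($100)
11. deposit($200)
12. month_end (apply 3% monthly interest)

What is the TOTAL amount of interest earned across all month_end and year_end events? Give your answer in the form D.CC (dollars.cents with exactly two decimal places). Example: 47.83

Answer: 636.44

Derivation:
After 1 (month_end (apply 3% monthly interest)): balance=$2060.00 total_interest=$60.00
After 2 (month_end (apply 3% monthly interest)): balance=$2121.80 total_interest=$121.80
After 3 (deposit($50)): balance=$2171.80 total_interest=$121.80
After 4 (month_end (apply 3% monthly interest)): balance=$2236.95 total_interest=$186.95
After 5 (month_end (apply 3% monthly interest)): balance=$2304.05 total_interest=$254.05
After 6 (year_end (apply 12% annual interest)): balance=$2580.53 total_interest=$530.53
After 7 (deposit($500)): balance=$3080.53 total_interest=$530.53
After 8 (deposit($50)): balance=$3130.53 total_interest=$530.53
After 9 (deposit($100)): balance=$3230.53 total_interest=$530.53
After 10 (deposit($100)): balance=$3330.53 total_interest=$530.53
After 11 (deposit($200)): balance=$3530.53 total_interest=$530.53
After 12 (month_end (apply 3% monthly interest)): balance=$3636.44 total_interest=$636.44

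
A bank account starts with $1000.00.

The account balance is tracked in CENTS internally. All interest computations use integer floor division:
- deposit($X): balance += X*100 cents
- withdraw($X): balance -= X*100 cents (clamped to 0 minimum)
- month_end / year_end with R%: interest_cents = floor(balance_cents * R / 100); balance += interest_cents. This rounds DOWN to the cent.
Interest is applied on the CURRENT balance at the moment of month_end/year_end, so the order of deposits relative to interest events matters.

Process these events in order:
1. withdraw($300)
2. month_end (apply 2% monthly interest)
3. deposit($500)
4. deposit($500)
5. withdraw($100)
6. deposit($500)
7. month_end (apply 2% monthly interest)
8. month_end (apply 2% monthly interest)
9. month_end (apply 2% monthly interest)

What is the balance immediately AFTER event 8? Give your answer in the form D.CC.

After 1 (withdraw($300)): balance=$700.00 total_interest=$0.00
After 2 (month_end (apply 2% monthly interest)): balance=$714.00 total_interest=$14.00
After 3 (deposit($500)): balance=$1214.00 total_interest=$14.00
After 4 (deposit($500)): balance=$1714.00 total_interest=$14.00
After 5 (withdraw($100)): balance=$1614.00 total_interest=$14.00
After 6 (deposit($500)): balance=$2114.00 total_interest=$14.00
After 7 (month_end (apply 2% monthly interest)): balance=$2156.28 total_interest=$56.28
After 8 (month_end (apply 2% monthly interest)): balance=$2199.40 total_interest=$99.40

Answer: 2199.40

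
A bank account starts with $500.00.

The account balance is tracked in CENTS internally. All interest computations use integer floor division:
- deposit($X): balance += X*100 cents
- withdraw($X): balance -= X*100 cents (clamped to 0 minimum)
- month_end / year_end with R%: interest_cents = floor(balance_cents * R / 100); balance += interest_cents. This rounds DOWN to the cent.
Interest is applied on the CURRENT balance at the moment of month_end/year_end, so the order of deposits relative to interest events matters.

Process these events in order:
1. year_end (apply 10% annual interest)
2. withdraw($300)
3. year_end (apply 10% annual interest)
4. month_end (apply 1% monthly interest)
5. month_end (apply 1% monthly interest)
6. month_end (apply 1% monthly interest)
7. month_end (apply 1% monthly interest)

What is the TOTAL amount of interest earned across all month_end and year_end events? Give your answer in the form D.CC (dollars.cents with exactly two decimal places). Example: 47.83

After 1 (year_end (apply 10% annual interest)): balance=$550.00 total_interest=$50.00
After 2 (withdraw($300)): balance=$250.00 total_interest=$50.00
After 3 (year_end (apply 10% annual interest)): balance=$275.00 total_interest=$75.00
After 4 (month_end (apply 1% monthly interest)): balance=$277.75 total_interest=$77.75
After 5 (month_end (apply 1% monthly interest)): balance=$280.52 total_interest=$80.52
After 6 (month_end (apply 1% monthly interest)): balance=$283.32 total_interest=$83.32
After 7 (month_end (apply 1% monthly interest)): balance=$286.15 total_interest=$86.15

Answer: 86.15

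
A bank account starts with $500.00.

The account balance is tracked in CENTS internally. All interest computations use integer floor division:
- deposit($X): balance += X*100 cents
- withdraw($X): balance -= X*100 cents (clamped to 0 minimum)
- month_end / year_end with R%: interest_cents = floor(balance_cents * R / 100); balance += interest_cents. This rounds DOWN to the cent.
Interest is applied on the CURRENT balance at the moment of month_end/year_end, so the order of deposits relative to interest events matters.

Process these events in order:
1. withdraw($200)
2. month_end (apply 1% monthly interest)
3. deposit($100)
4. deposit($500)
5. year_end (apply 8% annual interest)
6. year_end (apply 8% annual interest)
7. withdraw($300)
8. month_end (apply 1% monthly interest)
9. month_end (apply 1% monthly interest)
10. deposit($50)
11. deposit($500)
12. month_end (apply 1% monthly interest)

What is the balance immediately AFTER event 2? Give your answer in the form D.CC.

After 1 (withdraw($200)): balance=$300.00 total_interest=$0.00
After 2 (month_end (apply 1% monthly interest)): balance=$303.00 total_interest=$3.00

Answer: 303.00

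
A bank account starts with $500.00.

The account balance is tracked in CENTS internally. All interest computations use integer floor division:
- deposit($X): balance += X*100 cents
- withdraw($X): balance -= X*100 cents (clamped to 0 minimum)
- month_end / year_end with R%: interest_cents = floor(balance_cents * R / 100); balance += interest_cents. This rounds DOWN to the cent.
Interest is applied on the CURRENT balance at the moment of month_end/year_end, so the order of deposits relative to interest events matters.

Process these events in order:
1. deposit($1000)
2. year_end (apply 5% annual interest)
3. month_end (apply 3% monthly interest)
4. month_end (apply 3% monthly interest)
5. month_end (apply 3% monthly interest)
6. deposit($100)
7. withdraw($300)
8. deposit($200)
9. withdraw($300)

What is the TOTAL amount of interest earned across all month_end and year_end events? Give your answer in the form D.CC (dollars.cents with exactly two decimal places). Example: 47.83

Answer: 221.03

Derivation:
After 1 (deposit($1000)): balance=$1500.00 total_interest=$0.00
After 2 (year_end (apply 5% annual interest)): balance=$1575.00 total_interest=$75.00
After 3 (month_end (apply 3% monthly interest)): balance=$1622.25 total_interest=$122.25
After 4 (month_end (apply 3% monthly interest)): balance=$1670.91 total_interest=$170.91
After 5 (month_end (apply 3% monthly interest)): balance=$1721.03 total_interest=$221.03
After 6 (deposit($100)): balance=$1821.03 total_interest=$221.03
After 7 (withdraw($300)): balance=$1521.03 total_interest=$221.03
After 8 (deposit($200)): balance=$1721.03 total_interest=$221.03
After 9 (withdraw($300)): balance=$1421.03 total_interest=$221.03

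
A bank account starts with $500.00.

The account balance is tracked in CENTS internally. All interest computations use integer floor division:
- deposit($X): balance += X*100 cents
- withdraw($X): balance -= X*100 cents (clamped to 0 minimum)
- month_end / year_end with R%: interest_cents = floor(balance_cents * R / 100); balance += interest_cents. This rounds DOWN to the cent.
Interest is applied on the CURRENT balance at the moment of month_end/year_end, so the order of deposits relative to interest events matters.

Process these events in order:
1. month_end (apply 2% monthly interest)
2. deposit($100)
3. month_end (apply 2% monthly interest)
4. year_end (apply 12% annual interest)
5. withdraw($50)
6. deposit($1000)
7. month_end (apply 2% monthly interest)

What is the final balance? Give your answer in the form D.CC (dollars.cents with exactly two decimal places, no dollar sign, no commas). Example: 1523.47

After 1 (month_end (apply 2% monthly interest)): balance=$510.00 total_interest=$10.00
After 2 (deposit($100)): balance=$610.00 total_interest=$10.00
After 3 (month_end (apply 2% monthly interest)): balance=$622.20 total_interest=$22.20
After 4 (year_end (apply 12% annual interest)): balance=$696.86 total_interest=$96.86
After 5 (withdraw($50)): balance=$646.86 total_interest=$96.86
After 6 (deposit($1000)): balance=$1646.86 total_interest=$96.86
After 7 (month_end (apply 2% monthly interest)): balance=$1679.79 total_interest=$129.79

Answer: 1679.79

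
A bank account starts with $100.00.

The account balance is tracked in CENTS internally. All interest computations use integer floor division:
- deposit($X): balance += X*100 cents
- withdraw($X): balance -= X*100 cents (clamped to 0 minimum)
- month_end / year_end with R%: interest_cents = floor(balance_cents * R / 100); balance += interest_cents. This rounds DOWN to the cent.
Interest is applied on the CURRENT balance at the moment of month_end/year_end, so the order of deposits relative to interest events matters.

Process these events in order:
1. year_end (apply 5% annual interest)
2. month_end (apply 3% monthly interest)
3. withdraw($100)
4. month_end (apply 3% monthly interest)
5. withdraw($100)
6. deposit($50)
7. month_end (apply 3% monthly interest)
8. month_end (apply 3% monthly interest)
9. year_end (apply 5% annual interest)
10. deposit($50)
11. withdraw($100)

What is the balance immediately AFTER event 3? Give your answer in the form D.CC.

Answer: 8.15

Derivation:
After 1 (year_end (apply 5% annual interest)): balance=$105.00 total_interest=$5.00
After 2 (month_end (apply 3% monthly interest)): balance=$108.15 total_interest=$8.15
After 3 (withdraw($100)): balance=$8.15 total_interest=$8.15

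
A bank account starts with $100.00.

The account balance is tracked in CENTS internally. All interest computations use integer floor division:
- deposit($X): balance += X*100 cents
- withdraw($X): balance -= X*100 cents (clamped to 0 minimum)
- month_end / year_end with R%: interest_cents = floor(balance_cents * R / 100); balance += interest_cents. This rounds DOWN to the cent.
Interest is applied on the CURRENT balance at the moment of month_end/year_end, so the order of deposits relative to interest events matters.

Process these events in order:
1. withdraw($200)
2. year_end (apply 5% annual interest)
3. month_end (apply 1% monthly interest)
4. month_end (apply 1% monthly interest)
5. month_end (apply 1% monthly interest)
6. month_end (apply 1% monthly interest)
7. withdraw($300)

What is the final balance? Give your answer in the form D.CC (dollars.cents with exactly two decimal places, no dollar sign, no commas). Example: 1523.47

After 1 (withdraw($200)): balance=$0.00 total_interest=$0.00
After 2 (year_end (apply 5% annual interest)): balance=$0.00 total_interest=$0.00
After 3 (month_end (apply 1% monthly interest)): balance=$0.00 total_interest=$0.00
After 4 (month_end (apply 1% monthly interest)): balance=$0.00 total_interest=$0.00
After 5 (month_end (apply 1% monthly interest)): balance=$0.00 total_interest=$0.00
After 6 (month_end (apply 1% monthly interest)): balance=$0.00 total_interest=$0.00
After 7 (withdraw($300)): balance=$0.00 total_interest=$0.00

Answer: 0.00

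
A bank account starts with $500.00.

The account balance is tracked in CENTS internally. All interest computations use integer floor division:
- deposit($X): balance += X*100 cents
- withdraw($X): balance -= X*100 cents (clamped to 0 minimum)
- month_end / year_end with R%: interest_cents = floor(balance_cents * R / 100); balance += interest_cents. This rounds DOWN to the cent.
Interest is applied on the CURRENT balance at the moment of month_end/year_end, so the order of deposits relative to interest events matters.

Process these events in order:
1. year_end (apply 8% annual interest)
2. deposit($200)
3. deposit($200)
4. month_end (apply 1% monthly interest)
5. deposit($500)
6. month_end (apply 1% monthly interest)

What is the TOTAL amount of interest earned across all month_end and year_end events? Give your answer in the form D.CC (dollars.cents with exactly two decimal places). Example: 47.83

Answer: 63.89

Derivation:
After 1 (year_end (apply 8% annual interest)): balance=$540.00 total_interest=$40.00
After 2 (deposit($200)): balance=$740.00 total_interest=$40.00
After 3 (deposit($200)): balance=$940.00 total_interest=$40.00
After 4 (month_end (apply 1% monthly interest)): balance=$949.40 total_interest=$49.40
After 5 (deposit($500)): balance=$1449.40 total_interest=$49.40
After 6 (month_end (apply 1% monthly interest)): balance=$1463.89 total_interest=$63.89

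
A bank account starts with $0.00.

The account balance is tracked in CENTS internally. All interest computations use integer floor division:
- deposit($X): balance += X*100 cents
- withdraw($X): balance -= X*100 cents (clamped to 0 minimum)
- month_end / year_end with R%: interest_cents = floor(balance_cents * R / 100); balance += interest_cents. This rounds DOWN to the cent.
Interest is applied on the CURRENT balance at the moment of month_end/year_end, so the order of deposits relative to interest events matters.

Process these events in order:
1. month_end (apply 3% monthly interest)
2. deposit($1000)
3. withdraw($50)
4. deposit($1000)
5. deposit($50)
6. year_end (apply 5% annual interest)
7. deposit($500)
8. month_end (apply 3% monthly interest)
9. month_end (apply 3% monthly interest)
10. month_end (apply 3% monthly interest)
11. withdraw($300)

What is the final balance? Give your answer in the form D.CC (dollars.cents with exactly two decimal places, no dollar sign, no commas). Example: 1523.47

Answer: 2541.09

Derivation:
After 1 (month_end (apply 3% monthly interest)): balance=$0.00 total_interest=$0.00
After 2 (deposit($1000)): balance=$1000.00 total_interest=$0.00
After 3 (withdraw($50)): balance=$950.00 total_interest=$0.00
After 4 (deposit($1000)): balance=$1950.00 total_interest=$0.00
After 5 (deposit($50)): balance=$2000.00 total_interest=$0.00
After 6 (year_end (apply 5% annual interest)): balance=$2100.00 total_interest=$100.00
After 7 (deposit($500)): balance=$2600.00 total_interest=$100.00
After 8 (month_end (apply 3% monthly interest)): balance=$2678.00 total_interest=$178.00
After 9 (month_end (apply 3% monthly interest)): balance=$2758.34 total_interest=$258.34
After 10 (month_end (apply 3% monthly interest)): balance=$2841.09 total_interest=$341.09
After 11 (withdraw($300)): balance=$2541.09 total_interest=$341.09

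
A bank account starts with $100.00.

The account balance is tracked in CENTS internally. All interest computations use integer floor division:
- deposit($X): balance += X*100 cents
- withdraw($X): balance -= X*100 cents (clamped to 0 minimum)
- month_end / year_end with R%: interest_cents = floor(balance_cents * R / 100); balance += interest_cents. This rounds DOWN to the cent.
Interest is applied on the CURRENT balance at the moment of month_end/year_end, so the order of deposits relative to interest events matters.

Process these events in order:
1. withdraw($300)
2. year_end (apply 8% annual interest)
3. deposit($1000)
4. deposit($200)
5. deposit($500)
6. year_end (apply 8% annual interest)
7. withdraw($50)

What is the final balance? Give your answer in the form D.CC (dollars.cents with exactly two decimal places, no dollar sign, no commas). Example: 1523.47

Answer: 1786.00

Derivation:
After 1 (withdraw($300)): balance=$0.00 total_interest=$0.00
After 2 (year_end (apply 8% annual interest)): balance=$0.00 total_interest=$0.00
After 3 (deposit($1000)): balance=$1000.00 total_interest=$0.00
After 4 (deposit($200)): balance=$1200.00 total_interest=$0.00
After 5 (deposit($500)): balance=$1700.00 total_interest=$0.00
After 6 (year_end (apply 8% annual interest)): balance=$1836.00 total_interest=$136.00
After 7 (withdraw($50)): balance=$1786.00 total_interest=$136.00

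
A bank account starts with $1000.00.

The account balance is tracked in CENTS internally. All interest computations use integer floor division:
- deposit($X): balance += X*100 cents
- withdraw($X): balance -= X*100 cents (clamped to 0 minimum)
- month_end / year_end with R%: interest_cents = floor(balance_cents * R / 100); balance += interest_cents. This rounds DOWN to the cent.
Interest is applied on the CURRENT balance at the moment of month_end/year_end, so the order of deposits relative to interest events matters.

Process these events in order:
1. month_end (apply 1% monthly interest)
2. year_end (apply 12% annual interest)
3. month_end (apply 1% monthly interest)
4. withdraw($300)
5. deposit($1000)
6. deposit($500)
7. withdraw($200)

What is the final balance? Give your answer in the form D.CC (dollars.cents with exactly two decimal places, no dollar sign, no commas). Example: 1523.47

Answer: 2142.51

Derivation:
After 1 (month_end (apply 1% monthly interest)): balance=$1010.00 total_interest=$10.00
After 2 (year_end (apply 12% annual interest)): balance=$1131.20 total_interest=$131.20
After 3 (month_end (apply 1% monthly interest)): balance=$1142.51 total_interest=$142.51
After 4 (withdraw($300)): balance=$842.51 total_interest=$142.51
After 5 (deposit($1000)): balance=$1842.51 total_interest=$142.51
After 6 (deposit($500)): balance=$2342.51 total_interest=$142.51
After 7 (withdraw($200)): balance=$2142.51 total_interest=$142.51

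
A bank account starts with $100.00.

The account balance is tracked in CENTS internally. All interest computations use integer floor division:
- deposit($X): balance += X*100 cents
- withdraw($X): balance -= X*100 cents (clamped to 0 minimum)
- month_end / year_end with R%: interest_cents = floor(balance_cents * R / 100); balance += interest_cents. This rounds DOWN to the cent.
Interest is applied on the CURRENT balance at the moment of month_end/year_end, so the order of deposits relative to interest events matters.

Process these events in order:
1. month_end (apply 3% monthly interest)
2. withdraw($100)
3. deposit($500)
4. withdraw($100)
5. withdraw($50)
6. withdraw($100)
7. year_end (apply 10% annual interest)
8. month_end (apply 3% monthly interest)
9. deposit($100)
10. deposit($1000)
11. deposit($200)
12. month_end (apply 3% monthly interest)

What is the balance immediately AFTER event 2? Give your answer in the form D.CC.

Answer: 3.00

Derivation:
After 1 (month_end (apply 3% monthly interest)): balance=$103.00 total_interest=$3.00
After 2 (withdraw($100)): balance=$3.00 total_interest=$3.00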